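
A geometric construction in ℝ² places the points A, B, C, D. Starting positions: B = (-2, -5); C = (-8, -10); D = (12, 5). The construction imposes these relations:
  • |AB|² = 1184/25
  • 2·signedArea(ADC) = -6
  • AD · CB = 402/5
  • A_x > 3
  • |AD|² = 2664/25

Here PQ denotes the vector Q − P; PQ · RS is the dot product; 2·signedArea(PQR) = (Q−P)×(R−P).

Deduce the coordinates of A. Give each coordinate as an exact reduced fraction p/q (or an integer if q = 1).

A = (18/5, -1)

1. A_x = 18/5  [2·signedArea(ADC) = -6 ∩ AD · CB = 402/5]
2. A_y = -1  [2·signedArea(ADC) = -6 ∩ AD · CB = 402/5]
   → A = (18/5, -1)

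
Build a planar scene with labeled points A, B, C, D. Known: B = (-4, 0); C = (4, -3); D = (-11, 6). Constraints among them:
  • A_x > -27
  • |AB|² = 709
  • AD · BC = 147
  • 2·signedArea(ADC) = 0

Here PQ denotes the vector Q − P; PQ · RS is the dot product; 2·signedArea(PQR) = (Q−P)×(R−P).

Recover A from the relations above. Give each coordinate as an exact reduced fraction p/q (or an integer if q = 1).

A = (-26, 15)

1. A_x = -26  [2·signedArea(ADC) = 0 ∩ AD · BC = 147]
2. A_y = 15  [2·signedArea(ADC) = 0 ∩ AD · BC = 147]
   → A = (-26, 15)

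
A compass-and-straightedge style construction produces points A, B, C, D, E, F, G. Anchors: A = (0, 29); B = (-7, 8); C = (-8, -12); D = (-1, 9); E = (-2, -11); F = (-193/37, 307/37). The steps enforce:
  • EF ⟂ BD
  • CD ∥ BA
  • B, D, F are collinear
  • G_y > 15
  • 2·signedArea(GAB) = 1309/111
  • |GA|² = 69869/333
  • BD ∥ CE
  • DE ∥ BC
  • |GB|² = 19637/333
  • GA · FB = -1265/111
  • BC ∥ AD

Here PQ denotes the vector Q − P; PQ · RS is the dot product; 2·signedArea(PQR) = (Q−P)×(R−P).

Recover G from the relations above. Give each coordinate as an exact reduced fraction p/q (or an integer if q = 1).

1. G_x = -452/111  [2·signedArea(GAB) = 1309/111 ∩ GA · FB = -1265/111]
2. G_y = 1676/111  [2·signedArea(GAB) = 1309/111 ∩ GA · FB = -1265/111]
   → G = (-452/111, 1676/111)

G = (-452/111, 1676/111)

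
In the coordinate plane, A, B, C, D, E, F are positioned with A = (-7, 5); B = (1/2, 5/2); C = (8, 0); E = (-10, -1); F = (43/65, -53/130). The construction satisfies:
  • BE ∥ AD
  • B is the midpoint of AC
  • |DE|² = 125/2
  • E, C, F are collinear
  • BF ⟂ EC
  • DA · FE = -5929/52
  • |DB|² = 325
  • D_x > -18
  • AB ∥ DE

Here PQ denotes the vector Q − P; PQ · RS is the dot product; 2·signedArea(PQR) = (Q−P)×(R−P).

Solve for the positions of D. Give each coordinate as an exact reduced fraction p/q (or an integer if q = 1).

1. D_x = -35/2  [AB ∥ DE ∩ BE ∥ AD]
2. D_y = 3/2  [AB ∥ DE ∩ BE ∥ AD]
   → D = (-35/2, 3/2)

D = (-35/2, 3/2)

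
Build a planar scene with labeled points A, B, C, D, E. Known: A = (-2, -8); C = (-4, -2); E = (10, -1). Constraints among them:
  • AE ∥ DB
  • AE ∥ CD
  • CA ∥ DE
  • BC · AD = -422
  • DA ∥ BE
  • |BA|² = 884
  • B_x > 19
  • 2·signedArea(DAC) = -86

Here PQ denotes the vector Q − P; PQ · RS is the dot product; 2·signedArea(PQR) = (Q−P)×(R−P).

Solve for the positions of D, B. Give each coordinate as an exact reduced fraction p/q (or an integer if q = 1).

1. D_x = 8  [CA ∥ DE ∩ AE ∥ CD]
2. D_y = 5  [CA ∥ DE ∩ AE ∥ CD]
   → D = (8, 5)
3. B_x = 20  [DA ∥ BE ∩ AE ∥ DB]
4. B_y = 12  [DA ∥ BE ∩ AE ∥ DB]
   → B = (20, 12)

B = (20, 12)
D = (8, 5)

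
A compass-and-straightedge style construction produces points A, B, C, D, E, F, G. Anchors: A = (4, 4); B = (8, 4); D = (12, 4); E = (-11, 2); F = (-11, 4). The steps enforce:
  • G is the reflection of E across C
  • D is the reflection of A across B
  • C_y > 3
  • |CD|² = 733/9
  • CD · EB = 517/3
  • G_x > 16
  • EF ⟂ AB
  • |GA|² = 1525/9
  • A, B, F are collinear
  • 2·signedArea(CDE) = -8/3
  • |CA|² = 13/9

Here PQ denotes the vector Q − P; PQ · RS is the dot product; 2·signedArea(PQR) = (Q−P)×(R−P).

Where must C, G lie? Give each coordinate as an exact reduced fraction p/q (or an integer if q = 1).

C = (3, 10/3)
G = (17, 14/3)

1. C_x = 3  [2·signedArea(CDE) = -8/3 ∩ CD · EB = 517/3]
2. C_y = 10/3  [2·signedArea(CDE) = -8/3 ∩ CD · EB = 517/3]
   → C = (3, 10/3)
3. G_x = 17  [G is the reflection of E across C]
4. G_y = 14/3  [G is the reflection of E across C]
   → G = (17, 14/3)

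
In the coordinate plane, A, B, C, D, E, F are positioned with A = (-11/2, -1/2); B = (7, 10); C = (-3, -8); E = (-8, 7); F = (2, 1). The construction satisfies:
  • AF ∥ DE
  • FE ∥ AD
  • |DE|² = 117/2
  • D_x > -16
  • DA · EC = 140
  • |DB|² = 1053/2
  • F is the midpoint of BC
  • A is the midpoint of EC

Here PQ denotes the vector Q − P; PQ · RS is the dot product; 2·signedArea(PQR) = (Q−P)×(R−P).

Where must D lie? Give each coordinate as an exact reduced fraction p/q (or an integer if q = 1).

D = (-31/2, 11/2)

1. D_x = -31/2  [AF ∥ DE ∩ FE ∥ AD]
2. D_y = 11/2  [AF ∥ DE ∩ FE ∥ AD]
   → D = (-31/2, 11/2)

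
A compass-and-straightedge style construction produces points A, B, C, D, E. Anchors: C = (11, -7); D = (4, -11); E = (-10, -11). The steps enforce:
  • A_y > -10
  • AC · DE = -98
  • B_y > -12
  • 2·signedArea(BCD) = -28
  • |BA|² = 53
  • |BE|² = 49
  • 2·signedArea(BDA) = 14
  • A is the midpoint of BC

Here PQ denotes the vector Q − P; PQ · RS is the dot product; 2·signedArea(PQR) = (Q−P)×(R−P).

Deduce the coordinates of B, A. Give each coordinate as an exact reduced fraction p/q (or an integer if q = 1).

1. B_x = -3  [line 4·x + -7·y + -65 = 0 ∩ |BE|² = 49]
2. B_y = -11  [line 4·x + -7·y + -65 = 0 ∩ |BE|² = 49]
   → B = (-3, -11)
3. A_x = 4  [2·signedArea(BDA) = 14 ∩ A is the midpoint of BC]
4. A_y = -9  [2·signedArea(BDA) = 14 ∩ A is the midpoint of BC]
   → A = (4, -9)

A = (4, -9)
B = (-3, -11)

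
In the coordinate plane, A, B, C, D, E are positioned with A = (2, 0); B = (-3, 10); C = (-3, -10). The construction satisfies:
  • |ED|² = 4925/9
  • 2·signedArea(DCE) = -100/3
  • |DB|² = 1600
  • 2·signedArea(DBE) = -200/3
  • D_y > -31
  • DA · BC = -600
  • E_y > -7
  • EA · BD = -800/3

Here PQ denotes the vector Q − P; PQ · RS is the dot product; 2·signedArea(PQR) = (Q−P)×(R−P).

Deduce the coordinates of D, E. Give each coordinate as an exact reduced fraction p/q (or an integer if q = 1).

1. D_y = -30  [DA · BC = -600]
2. D_x = -3  [|DB|² = 1600]
   → D = (-3, -30)
3. E_x = -4/3  [2·signedArea(DCE) = -100/3 ∩ EA · BD = -800/3]
4. E_y = -20/3  [2·signedArea(DCE) = -100/3 ∩ EA · BD = -800/3]
   → E = (-4/3, -20/3)

D = (-3, -30)
E = (-4/3, -20/3)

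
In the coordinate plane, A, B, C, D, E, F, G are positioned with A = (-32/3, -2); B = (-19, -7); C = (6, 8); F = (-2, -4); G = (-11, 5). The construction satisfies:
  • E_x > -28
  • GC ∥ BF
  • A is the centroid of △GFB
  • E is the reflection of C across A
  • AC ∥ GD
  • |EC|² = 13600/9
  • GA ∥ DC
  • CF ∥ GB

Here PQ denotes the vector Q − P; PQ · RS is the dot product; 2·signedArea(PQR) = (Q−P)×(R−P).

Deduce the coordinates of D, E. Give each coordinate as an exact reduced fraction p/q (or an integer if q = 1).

1. D_x = 17/3  [GA ∥ DC ∩ AC ∥ GD]
2. D_y = 15  [GA ∥ DC ∩ AC ∥ GD]
   → D = (17/3, 15)
3. E_x = -82/3  [E is the reflection of C across A]
4. E_y = -12  [E is the reflection of C across A]
   → E = (-82/3, -12)

D = (17/3, 15)
E = (-82/3, -12)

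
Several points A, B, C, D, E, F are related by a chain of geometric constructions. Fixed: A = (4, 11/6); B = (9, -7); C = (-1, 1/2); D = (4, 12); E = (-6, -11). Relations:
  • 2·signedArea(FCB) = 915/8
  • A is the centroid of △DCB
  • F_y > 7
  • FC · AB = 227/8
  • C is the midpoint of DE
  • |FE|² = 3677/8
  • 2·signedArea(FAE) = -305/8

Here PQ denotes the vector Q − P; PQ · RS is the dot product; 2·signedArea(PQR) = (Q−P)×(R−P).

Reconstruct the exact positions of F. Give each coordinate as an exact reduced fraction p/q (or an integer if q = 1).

1. F_x = 21/4  [2·signedArea(FCB) = 915/8 ∩ FC · AB = 227/8]
2. F_y = 29/4  [2·signedArea(FCB) = 915/8 ∩ FC · AB = 227/8]
   → F = (21/4, 29/4)

F = (21/4, 29/4)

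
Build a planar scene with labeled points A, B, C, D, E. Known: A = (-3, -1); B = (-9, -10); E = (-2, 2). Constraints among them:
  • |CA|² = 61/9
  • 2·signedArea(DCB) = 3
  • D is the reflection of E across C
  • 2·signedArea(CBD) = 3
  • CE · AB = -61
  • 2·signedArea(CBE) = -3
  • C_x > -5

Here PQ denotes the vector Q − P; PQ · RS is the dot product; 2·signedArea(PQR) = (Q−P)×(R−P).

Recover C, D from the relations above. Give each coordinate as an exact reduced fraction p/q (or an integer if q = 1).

C = (-14/3, -3)
D = (-22/3, -8)

1. C_x = -14/3  [2·signedArea(CBE) = -3 ∩ CE · AB = -61]
2. C_y = -3  [2·signedArea(CBE) = -3 ∩ CE · AB = -61]
   → C = (-14/3, -3)
3. D_x = -22/3  [D is the reflection of E across C]
4. D_y = -8  [D is the reflection of E across C]
   → D = (-22/3, -8)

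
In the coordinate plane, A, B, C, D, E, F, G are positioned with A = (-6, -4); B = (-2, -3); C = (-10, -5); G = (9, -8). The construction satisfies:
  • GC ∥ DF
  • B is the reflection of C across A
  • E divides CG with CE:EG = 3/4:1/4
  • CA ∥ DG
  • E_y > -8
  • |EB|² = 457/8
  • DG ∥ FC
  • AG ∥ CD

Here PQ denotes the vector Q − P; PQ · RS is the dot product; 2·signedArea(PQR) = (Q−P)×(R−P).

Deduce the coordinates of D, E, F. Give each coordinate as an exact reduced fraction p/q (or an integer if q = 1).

D = (5, -9)
E = (17/4, -29/4)
F = (-14, -6)

1. D_x = 5  [CA ∥ DG ∩ AG ∥ CD]
2. D_y = -9  [CA ∥ DG ∩ AG ∥ CD]
   → D = (5, -9)
3. E_x = 17/4  [E divides CG with CE:EG = 3/4:1/4]
4. E_y = -29/4  [E divides CG with CE:EG = 3/4:1/4]
   → E = (17/4, -29/4)
5. F_x = -14  [DG ∥ FC ∩ GC ∥ DF]
6. F_y = -6  [DG ∥ FC ∩ GC ∥ DF]
   → F = (-14, -6)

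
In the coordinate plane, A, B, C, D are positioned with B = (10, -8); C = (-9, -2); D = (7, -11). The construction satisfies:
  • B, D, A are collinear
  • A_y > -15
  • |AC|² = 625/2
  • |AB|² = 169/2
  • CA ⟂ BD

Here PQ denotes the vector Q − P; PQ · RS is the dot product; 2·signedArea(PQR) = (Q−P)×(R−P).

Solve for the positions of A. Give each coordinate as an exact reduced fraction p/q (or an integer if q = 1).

A = (7/2, -29/2)

1. A_x = 7/2  [B, D, A are collinear ∩ CA ⟂ BD]
2. A_y = -29/2  [B, D, A are collinear ∩ CA ⟂ BD]
   → A = (7/2, -29/2)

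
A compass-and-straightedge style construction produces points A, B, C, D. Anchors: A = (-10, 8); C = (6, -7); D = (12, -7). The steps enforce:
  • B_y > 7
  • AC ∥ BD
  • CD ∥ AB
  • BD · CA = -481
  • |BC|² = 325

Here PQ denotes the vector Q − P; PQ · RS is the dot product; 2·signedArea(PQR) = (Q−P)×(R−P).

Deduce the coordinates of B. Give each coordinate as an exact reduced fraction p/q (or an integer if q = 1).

B = (-4, 8)

1. B_x = -4  [AC ∥ BD ∩ CD ∥ AB]
2. B_y = 8  [AC ∥ BD ∩ CD ∥ AB]
   → B = (-4, 8)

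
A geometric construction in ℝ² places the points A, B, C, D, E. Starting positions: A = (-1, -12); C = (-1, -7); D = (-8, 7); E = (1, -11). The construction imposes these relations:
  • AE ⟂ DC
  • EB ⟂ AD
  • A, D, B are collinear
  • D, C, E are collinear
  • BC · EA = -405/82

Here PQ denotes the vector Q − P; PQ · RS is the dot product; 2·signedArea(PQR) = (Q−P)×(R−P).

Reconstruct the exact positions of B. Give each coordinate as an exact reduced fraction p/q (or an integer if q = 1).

B = (-89/82, -965/82)

1. B_x = -89/82  [A, D, B are collinear ∩ EB ⟂ AD]
2. B_y = -965/82  [A, D, B are collinear ∩ EB ⟂ AD]
   → B = (-89/82, -965/82)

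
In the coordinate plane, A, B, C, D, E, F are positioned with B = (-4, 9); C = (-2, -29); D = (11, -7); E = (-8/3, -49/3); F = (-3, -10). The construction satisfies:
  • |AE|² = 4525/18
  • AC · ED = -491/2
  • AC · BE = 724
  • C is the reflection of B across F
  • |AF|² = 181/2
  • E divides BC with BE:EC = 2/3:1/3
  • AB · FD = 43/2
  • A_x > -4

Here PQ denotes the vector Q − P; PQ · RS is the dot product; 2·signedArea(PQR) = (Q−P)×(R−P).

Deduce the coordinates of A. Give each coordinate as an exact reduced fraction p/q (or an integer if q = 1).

1. A_x = -7/2  [AC · BE = 724 ∩ AB · FD = 43/2]
2. A_y = -1/2  [AC · BE = 724 ∩ AB · FD = 43/2]
   → A = (-7/2, -1/2)

A = (-7/2, -1/2)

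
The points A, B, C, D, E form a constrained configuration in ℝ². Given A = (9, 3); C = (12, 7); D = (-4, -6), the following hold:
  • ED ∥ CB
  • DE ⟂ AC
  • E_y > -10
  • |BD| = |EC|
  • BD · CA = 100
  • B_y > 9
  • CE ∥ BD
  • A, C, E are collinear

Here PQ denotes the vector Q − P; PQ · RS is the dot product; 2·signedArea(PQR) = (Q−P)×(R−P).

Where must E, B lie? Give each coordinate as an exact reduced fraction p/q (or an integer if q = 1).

1. E_x = 0  [A, C, E are collinear ∩ DE ⟂ AC]
2. E_y = -9  [A, C, E are collinear ∩ DE ⟂ AC]
   → E = (0, -9)
3. B_x = 8  [CE ∥ BD ∩ ED ∥ CB]
4. B_y = 10  [CE ∥ BD ∩ ED ∥ CB]
   → B = (8, 10)

B = (8, 10)
E = (0, -9)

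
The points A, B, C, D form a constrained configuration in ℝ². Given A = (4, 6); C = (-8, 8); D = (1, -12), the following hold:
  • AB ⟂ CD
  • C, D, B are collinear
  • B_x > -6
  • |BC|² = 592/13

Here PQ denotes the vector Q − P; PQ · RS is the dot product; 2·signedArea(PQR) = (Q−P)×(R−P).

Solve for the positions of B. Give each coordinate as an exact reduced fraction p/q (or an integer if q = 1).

1. B_x = -68/13  [C, D, B are collinear ∩ AB ⟂ CD]
2. B_y = 24/13  [C, D, B are collinear ∩ AB ⟂ CD]
   → B = (-68/13, 24/13)

B = (-68/13, 24/13)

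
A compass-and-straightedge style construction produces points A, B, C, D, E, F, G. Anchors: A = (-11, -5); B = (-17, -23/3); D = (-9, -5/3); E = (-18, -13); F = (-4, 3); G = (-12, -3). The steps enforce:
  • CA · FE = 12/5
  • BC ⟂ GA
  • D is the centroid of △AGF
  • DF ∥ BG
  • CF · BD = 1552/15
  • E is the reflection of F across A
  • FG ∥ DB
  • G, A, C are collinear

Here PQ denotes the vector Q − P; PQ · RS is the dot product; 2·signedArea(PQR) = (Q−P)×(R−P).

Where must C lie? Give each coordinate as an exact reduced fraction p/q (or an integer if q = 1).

1. C_x = -167/15  [G, A, C are collinear ∩ BC ⟂ GA]
2. C_y = -71/15  [G, A, C are collinear ∩ BC ⟂ GA]
   → C = (-167/15, -71/15)

C = (-167/15, -71/15)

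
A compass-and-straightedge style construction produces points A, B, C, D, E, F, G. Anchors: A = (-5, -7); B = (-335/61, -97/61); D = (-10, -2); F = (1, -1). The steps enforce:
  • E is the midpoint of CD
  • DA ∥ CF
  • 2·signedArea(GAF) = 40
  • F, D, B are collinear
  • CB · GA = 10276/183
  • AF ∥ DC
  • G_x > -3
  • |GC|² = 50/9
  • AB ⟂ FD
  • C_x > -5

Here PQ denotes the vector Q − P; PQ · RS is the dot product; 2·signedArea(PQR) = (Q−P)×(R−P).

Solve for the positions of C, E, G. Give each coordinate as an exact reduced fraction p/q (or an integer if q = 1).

1. C_x = -4  [DA ∥ CF ∩ AF ∥ DC]
2. C_y = 4  [DA ∥ CF ∩ AF ∥ DC]
   → C = (-4, 4)
3. E_x = -7  [E is the midpoint of CD]
4. E_y = 1  [E is the midpoint of CD]
   → E = (-7, 1)
5. G_x = -7/3  [2·signedArea(GAF) = 40 ∩ CB · GA = 10276/183]
6. G_y = 7/3  [2·signedArea(GAF) = 40 ∩ CB · GA = 10276/183]
   → G = (-7/3, 7/3)

C = (-4, 4)
E = (-7, 1)
G = (-7/3, 7/3)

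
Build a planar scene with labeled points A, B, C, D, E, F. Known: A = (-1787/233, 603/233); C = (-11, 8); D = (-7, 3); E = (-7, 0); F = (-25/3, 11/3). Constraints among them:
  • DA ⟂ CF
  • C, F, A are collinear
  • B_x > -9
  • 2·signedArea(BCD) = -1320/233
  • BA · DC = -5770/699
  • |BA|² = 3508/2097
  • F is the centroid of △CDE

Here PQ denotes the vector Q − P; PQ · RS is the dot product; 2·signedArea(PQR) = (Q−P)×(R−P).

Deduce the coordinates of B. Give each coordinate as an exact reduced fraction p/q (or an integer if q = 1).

1. B_x = -5981/699  [2·signedArea(BCD) = -1320/233 ∩ BA · DC = -5770/699]
2. B_y = 2467/699  [2·signedArea(BCD) = -1320/233 ∩ BA · DC = -5770/699]
   → B = (-5981/699, 2467/699)

B = (-5981/699, 2467/699)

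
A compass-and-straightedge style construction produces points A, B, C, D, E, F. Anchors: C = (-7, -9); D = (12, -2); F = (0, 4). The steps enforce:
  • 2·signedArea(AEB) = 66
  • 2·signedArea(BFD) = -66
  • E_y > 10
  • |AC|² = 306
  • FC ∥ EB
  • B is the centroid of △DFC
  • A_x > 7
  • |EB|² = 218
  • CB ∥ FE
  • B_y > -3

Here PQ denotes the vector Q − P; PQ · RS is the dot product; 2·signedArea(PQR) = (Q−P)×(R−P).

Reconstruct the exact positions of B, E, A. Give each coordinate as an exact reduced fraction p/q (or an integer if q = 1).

A = (8, 0)
B = (5/3, -7/3)
E = (26/3, 32/3)

1. B_x = 5/3  [B is the centroid of △DFC]
2. B_y = -7/3  [B is the centroid of △DFC]
   → B = (5/3, -7/3)
3. E_x = 26/3  [FC ∥ EB ∩ CB ∥ FE]
4. E_y = 32/3  [FC ∥ EB ∩ CB ∥ FE]
   → E = (26/3, 32/3)
5. A_x = 8  [line 13·x + -7·y + -104 = 0 ∩ |AC|² = 306]
6. A_y = 0  [line 13·x + -7·y + -104 = 0 ∩ |AC|² = 306]
   → A = (8, 0)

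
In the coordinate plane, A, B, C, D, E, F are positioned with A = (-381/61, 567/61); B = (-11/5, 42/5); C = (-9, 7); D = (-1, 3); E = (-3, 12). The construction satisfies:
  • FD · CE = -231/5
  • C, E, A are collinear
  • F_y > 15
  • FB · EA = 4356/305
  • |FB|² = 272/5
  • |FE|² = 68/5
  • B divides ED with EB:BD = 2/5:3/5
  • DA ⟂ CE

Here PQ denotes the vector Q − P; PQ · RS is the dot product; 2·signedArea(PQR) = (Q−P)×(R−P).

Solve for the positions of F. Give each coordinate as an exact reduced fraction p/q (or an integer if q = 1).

F = (-19/5, 78/5)

1. F_x = -19/5  [line 198/61·x + 165/61·y + -9108/305 = 0 ∩ |FE|² = 68/5]
2. F_y = 78/5  [line 198/61·x + 165/61·y + -9108/305 = 0 ∩ |FE|² = 68/5]
   → F = (-19/5, 78/5)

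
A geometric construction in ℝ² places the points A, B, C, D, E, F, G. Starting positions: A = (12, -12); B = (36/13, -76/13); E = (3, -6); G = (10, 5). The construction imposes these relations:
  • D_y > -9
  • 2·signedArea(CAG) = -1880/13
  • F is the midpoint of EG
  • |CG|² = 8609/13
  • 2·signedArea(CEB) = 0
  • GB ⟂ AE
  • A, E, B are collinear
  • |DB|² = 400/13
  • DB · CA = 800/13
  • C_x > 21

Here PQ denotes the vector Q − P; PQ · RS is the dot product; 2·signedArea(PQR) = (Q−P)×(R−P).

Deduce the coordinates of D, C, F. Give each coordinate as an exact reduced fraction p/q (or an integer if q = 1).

C = (276/13, -236/13)
D = (96/13, -116/13)
F = (13/2, -1/2)

1. C_x = 276/13  [2·signedArea(CEB) = 0 ∩ 2·signedArea(CAG) = -1880/13]
2. C_y = -236/13  [2·signedArea(CEB) = 0 ∩ 2·signedArea(CAG) = -1880/13]
   → C = (276/13, -236/13)
3. F_x = 13/2  [F is the midpoint of EG]
4. F_y = -1/2  [F is the midpoint of EG]
   → F = (13/2, -1/2)
5. D_x = 96/13  [line 120/13·x + -80/13·y + -1600/13 = 0 ∩ |DB|² = 400/13]
6. D_y = -116/13  [line 120/13·x + -80/13·y + -1600/13 = 0 ∩ |DB|² = 400/13]
   → D = (96/13, -116/13)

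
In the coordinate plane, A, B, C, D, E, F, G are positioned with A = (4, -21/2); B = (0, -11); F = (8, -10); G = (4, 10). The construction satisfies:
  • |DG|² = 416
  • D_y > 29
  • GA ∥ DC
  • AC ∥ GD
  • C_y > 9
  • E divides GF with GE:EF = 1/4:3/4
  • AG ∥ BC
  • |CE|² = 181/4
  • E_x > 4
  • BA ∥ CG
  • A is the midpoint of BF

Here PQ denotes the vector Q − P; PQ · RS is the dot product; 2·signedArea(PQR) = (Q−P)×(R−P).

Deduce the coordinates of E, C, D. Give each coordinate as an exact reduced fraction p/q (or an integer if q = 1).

C = (0, 19/2)
D = (0, 30)
E = (5, 5)

1. E_x = 5  [E divides GF with GE:EF = 1/4:3/4]
2. E_y = 5  [E divides GF with GE:EF = 1/4:3/4]
   → E = (5, 5)
3. C_x = 0  [BA ∥ CG ∩ AG ∥ BC]
4. C_y = 19/2  [BA ∥ CG ∩ AG ∥ BC]
   → C = (0, 19/2)
5. D_x = 0  [GA ∥ DC ∩ AC ∥ GD]
6. D_y = 30  [GA ∥ DC ∩ AC ∥ GD]
   → D = (0, 30)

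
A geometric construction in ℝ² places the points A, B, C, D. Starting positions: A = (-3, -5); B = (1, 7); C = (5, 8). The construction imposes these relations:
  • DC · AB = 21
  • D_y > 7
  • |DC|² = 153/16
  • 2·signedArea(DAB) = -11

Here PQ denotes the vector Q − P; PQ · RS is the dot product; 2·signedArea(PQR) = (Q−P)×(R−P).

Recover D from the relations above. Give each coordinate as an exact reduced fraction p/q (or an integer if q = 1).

1. D_x = 2  [DC · AB = 21 ∩ 2·signedArea(DAB) = -11]
2. D_y = 29/4  [DC · AB = 21 ∩ 2·signedArea(DAB) = -11]
   → D = (2, 29/4)

D = (2, 29/4)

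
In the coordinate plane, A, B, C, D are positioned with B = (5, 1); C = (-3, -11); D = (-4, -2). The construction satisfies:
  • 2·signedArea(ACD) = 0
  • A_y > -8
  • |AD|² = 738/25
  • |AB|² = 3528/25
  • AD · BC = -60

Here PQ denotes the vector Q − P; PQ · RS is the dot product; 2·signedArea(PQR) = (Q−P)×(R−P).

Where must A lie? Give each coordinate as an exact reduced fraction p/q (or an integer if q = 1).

A = (-17/5, -37/5)

1. A_x = -17/5  [2·signedArea(ACD) = 0 ∩ AD · BC = -60]
2. A_y = -37/5  [2·signedArea(ACD) = 0 ∩ AD · BC = -60]
   → A = (-17/5, -37/5)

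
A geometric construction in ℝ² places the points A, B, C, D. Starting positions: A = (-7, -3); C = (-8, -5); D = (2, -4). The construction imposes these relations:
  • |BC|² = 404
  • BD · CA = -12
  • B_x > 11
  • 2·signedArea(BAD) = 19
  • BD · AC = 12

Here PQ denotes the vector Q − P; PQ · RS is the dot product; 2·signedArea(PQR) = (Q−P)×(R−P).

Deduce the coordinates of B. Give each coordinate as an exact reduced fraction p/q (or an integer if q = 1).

1. B_x = 12  [BD · AC = 12 ∩ 2·signedArea(BAD) = 19]
2. B_y = -3  [BD · AC = 12 ∩ 2·signedArea(BAD) = 19]
   → B = (12, -3)

B = (12, -3)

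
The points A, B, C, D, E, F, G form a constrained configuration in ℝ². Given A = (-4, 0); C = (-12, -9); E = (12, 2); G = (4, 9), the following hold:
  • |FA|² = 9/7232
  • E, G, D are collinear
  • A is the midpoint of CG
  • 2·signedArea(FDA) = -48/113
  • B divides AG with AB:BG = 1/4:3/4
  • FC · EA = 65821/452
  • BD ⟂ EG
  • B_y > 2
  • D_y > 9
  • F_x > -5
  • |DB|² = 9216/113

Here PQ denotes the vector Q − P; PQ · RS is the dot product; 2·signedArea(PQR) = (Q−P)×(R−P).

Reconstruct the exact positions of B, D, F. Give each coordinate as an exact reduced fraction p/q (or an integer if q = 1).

B = (-2, 9/4)
D = (446/113, 4089/452)
F = (-455/113, 21/904)

1. B_x = -2  [B divides AG with AB:BG = 1/4:3/4]
2. B_y = 9/4  [B divides AG with AB:BG = 1/4:3/4]
   → B = (-2, 9/4)
3. D_x = 446/113  [E, G, D are collinear ∩ BD ⟂ EG]
4. D_y = 4089/452  [E, G, D are collinear ∩ BD ⟂ EG]
   → D = (446/113, 4089/452)
5. F_x = -455/113  [2·signedArea(FDA) = -48/113 ∩ FC · EA = 65821/452]
6. F_y = 21/904  [2·signedArea(FDA) = -48/113 ∩ FC · EA = 65821/452]
   → F = (-455/113, 21/904)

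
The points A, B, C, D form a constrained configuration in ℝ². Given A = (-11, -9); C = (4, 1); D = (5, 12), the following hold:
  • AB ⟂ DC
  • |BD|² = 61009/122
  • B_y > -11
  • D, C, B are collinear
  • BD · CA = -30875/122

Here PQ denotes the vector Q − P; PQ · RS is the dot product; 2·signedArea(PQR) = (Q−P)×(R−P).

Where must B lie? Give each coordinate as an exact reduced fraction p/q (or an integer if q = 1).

B = (363/122, -1253/122)

1. B_x = 363/122  [D, C, B are collinear ∩ AB ⟂ DC]
2. B_y = -1253/122  [D, C, B are collinear ∩ AB ⟂ DC]
   → B = (363/122, -1253/122)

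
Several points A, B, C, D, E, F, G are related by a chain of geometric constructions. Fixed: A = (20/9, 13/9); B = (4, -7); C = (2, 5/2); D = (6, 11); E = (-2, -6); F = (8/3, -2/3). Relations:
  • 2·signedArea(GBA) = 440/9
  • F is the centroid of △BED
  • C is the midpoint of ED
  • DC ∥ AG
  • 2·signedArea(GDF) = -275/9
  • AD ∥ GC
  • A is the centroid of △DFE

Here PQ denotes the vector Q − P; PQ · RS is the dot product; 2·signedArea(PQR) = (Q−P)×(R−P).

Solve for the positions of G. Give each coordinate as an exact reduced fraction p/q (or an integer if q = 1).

G = (-16/9, -127/18)

1. G_x = -16/9  [AD ∥ GC ∩ DC ∥ AG]
2. G_y = -127/18  [AD ∥ GC ∩ DC ∥ AG]
   → G = (-16/9, -127/18)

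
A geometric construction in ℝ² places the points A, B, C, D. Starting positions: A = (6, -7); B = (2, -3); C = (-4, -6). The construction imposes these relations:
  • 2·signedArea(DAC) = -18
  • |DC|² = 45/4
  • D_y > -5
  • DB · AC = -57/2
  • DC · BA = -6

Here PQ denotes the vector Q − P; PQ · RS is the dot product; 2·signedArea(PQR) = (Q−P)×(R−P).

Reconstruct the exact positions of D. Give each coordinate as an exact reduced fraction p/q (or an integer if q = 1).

D = (-1, -9/2)

1. D_x = -1  [DC · BA = -6 ∩ DB · AC = -57/2]
2. D_y = -9/2  [DC · BA = -6 ∩ DB · AC = -57/2]
   → D = (-1, -9/2)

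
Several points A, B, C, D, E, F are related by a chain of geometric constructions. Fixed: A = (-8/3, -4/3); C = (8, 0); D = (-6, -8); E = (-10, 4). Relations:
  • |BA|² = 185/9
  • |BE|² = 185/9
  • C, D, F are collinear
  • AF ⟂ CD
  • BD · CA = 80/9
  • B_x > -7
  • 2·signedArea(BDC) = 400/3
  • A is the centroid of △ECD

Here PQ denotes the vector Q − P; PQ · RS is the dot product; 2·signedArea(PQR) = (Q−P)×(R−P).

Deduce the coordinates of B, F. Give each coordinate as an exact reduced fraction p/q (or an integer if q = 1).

B = (-19/3, 4/3)
F = (-8/13, -64/13)

1. B_x = -19/3  [BD · CA = 80/9 ∩ 2·signedArea(BDC) = 400/3]
2. B_y = 4/3  [BD · CA = 80/9 ∩ 2·signedArea(BDC) = 400/3]
   → B = (-19/3, 4/3)
3. F_x = -8/13  [C, D, F are collinear ∩ AF ⟂ CD]
4. F_y = -64/13  [C, D, F are collinear ∩ AF ⟂ CD]
   → F = (-8/13, -64/13)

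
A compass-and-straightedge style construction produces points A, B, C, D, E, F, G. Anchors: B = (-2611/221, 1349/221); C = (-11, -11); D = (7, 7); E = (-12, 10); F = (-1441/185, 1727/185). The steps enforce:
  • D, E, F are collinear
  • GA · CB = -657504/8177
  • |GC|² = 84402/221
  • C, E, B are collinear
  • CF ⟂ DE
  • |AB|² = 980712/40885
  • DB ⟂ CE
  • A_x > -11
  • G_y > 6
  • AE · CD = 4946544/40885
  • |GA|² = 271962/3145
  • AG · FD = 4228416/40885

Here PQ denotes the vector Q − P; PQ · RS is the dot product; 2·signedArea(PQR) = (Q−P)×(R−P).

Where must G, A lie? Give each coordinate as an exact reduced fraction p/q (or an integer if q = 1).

A = (-417077/40885, 60499/40885)
G = (-532/221, 1448/221)

1. A_x = -417077/40885  [line -18·x + -18·y + -6418404/40885 = 0 ∩ |AB|² = 980712/40885]
2. A_y = 60499/40885  [line -18·x + -18·y + -6418404/40885 = 0 ∩ |AB|² = 980712/40885]
   → A = (-417077/40885, 60499/40885)
3. G_x = -532/221  [GA · CB = -657504/8177 ∩ AG · FD = 4228416/40885]
4. G_y = 1448/221  [GA · CB = -657504/8177 ∩ AG · FD = 4228416/40885]
   → G = (-532/221, 1448/221)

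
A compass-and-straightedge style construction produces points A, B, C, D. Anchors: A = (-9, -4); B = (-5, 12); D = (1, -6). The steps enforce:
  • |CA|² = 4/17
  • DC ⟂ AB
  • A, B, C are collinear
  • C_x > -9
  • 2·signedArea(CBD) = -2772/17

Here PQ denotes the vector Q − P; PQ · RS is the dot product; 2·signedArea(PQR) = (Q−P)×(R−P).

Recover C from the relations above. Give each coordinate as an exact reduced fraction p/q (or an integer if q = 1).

1. C_x = -151/17  [A, B, C are collinear ∩ DC ⟂ AB]
2. C_y = -60/17  [A, B, C are collinear ∩ DC ⟂ AB]
   → C = (-151/17, -60/17)

C = (-151/17, -60/17)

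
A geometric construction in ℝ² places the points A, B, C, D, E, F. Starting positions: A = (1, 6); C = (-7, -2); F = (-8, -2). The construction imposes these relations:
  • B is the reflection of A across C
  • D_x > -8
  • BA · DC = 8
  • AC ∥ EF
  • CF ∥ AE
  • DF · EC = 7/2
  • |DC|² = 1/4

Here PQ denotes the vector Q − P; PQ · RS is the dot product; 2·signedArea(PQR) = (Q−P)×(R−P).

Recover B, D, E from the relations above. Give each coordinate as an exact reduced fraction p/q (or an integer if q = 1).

1. B_x = -15  [B is the reflection of A across C]
2. B_y = -10  [B is the reflection of A across C]
   → B = (-15, -10)
3. E_x = 0  [AC ∥ EF ∩ CF ∥ AE]
4. E_y = 6  [AC ∥ EF ∩ CF ∥ AE]
   → E = (0, 6)
5. D_x = -15/2  [DF · EC = 7/2 ∩ BA · DC = 8]
6. D_y = -2  [DF · EC = 7/2 ∩ BA · DC = 8]
   → D = (-15/2, -2)

B = (-15, -10)
D = (-15/2, -2)
E = (0, 6)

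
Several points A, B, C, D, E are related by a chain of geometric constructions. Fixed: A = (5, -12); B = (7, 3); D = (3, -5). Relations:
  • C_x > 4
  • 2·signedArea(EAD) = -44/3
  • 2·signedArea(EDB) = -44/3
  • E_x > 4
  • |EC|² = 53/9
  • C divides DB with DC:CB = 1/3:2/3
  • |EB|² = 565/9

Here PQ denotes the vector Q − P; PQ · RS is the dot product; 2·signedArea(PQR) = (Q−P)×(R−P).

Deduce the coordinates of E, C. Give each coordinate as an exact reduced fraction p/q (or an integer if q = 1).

1. E_x = 5  [2·signedArea(EDB) = -44/3 ∩ 2·signedArea(EAD) = -44/3]
2. E_y = -14/3  [2·signedArea(EDB) = -44/3 ∩ 2·signedArea(EAD) = -44/3]
   → E = (5, -14/3)
3. C_x = 13/3  [C divides DB with DC:CB = 1/3:2/3]
4. C_y = -7/3  [C divides DB with DC:CB = 1/3:2/3]
   → C = (13/3, -7/3)

C = (13/3, -7/3)
E = (5, -14/3)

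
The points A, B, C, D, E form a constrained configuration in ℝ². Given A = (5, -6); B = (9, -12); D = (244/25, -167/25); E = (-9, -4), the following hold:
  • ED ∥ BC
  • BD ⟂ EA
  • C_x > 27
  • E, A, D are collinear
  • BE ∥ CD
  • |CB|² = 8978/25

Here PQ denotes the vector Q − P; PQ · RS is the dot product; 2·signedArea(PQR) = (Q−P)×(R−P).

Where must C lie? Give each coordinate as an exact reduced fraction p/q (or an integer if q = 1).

1. C_x = 694/25  [BE ∥ CD ∩ ED ∥ BC]
2. C_y = -367/25  [BE ∥ CD ∩ ED ∥ BC]
   → C = (694/25, -367/25)

C = (694/25, -367/25)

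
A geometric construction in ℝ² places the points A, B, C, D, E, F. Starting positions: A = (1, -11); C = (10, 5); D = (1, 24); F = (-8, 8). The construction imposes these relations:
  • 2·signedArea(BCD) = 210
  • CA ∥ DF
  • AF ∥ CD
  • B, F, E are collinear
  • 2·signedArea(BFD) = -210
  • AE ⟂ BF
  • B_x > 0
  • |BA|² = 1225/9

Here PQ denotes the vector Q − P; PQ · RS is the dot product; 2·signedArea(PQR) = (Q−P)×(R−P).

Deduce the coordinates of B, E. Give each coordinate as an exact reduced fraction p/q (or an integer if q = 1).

1. B_x = 1  [2·signedArea(BFD) = -210 ∩ 2·signedArea(BCD) = 210]
2. B_y = 2/3  [2·signedArea(BFD) = -210 ∩ 2·signedArea(BCD) = 210]
   → B = (1, 2/3)
3. E_x = 8143/1213  [B, F, E are collinear ∩ AE ⟂ BF]
4. E_y = -4838/1213  [B, F, E are collinear ∩ AE ⟂ BF]
   → E = (8143/1213, -4838/1213)

B = (1, 2/3)
E = (8143/1213, -4838/1213)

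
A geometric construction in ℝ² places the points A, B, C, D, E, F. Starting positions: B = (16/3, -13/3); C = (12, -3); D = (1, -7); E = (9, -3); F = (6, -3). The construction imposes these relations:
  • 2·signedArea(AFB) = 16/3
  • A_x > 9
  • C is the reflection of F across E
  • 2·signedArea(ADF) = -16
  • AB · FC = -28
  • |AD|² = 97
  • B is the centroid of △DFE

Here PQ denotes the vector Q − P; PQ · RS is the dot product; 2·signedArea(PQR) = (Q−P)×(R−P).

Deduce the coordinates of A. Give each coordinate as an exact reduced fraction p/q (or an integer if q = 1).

1. A_x = 10  [2·signedArea(AFB) = 16/3 ∩ AB · FC = -28]
2. A_y = -3  [2·signedArea(AFB) = 16/3 ∩ AB · FC = -28]
   → A = (10, -3)

A = (10, -3)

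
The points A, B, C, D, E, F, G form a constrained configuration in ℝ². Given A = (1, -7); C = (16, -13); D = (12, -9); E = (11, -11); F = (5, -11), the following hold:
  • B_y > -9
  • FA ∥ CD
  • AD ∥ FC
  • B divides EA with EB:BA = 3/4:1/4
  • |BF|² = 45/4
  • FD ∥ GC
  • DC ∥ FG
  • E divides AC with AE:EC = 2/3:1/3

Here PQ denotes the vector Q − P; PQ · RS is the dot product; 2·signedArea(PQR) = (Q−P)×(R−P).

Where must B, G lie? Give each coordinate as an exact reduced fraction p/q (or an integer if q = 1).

1. B_x = 7/2  [B divides EA with EB:BA = 3/4:1/4]
2. B_y = -8  [B divides EA with EB:BA = 3/4:1/4]
   → B = (7/2, -8)
3. G_x = 9  [FD ∥ GC ∩ DC ∥ FG]
4. G_y = -15  [FD ∥ GC ∩ DC ∥ FG]
   → G = (9, -15)

B = (7/2, -8)
G = (9, -15)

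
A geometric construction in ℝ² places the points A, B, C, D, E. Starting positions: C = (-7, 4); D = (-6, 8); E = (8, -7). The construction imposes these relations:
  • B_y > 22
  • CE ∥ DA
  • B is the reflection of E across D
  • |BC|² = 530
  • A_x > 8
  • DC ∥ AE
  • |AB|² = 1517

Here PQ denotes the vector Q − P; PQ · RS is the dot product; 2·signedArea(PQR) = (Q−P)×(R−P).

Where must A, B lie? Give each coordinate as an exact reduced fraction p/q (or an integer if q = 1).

1. A_x = 9  [DC ∥ AE ∩ CE ∥ DA]
2. A_y = -3  [DC ∥ AE ∩ CE ∥ DA]
   → A = (9, -3)
3. B_x = -20  [B is the reflection of E across D]
4. B_y = 23  [B is the reflection of E across D]
   → B = (-20, 23)

A = (9, -3)
B = (-20, 23)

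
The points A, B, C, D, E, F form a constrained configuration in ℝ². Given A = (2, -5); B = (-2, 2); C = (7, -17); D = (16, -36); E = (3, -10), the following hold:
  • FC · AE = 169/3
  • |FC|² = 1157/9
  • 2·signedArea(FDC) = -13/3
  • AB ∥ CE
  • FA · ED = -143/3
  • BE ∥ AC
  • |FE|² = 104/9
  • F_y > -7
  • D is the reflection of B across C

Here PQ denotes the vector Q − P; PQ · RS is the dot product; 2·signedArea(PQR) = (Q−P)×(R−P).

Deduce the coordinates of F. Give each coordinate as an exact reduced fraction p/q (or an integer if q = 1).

1. F_x = 7/3  [FA · ED = -143/3 ∩ FC · AE = 169/3]
2. F_y = -20/3  [FA · ED = -143/3 ∩ FC · AE = 169/3]
   → F = (7/3, -20/3)

F = (7/3, -20/3)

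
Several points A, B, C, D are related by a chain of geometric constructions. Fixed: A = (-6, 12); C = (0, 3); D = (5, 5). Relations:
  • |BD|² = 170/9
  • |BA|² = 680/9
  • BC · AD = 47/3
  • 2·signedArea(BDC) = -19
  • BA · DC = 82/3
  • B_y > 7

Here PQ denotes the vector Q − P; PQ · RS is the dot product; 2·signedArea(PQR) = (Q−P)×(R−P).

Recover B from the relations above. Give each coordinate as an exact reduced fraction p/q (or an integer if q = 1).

1. B_x = 4/3  [BA · DC = 82/3 ∩ 2·signedArea(BDC) = -19]
2. B_y = 22/3  [BA · DC = 82/3 ∩ 2·signedArea(BDC) = -19]
   → B = (4/3, 22/3)

B = (4/3, 22/3)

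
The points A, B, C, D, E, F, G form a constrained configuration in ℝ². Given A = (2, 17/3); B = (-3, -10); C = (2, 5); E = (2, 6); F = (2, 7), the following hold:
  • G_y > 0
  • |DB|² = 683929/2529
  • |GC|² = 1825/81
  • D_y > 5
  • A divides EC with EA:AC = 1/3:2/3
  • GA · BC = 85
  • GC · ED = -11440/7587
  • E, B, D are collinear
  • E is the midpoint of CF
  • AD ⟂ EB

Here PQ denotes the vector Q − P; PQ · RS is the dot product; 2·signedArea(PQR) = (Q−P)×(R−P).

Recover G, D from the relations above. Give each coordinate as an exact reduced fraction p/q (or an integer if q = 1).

D = (1606/843, 4802/843)
G = (1/3, 5/9)

1. D_x = 1606/843  [E, B, D are collinear ∩ AD ⟂ EB]
2. D_y = 4802/843  [E, B, D are collinear ∩ AD ⟂ EB]
   → D = (1606/843, 4802/843)
3. G_x = 1/3  [GA · BC = 85 ∩ GC · ED = -11440/7587]
4. G_y = 5/9  [GA · BC = 85 ∩ GC · ED = -11440/7587]
   → G = (1/3, 5/9)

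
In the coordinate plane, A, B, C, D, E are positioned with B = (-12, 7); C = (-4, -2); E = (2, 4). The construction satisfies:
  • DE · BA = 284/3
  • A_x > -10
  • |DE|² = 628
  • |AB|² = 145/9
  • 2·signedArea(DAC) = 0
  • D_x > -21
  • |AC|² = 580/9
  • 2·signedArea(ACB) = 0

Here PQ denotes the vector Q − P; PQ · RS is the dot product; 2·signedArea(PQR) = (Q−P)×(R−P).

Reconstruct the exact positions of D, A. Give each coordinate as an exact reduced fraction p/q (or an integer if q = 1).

1. A_x = -28/3  [line -9·x + -8·y + -52 = 0 ∩ |AB|² = 145/9]
2. A_y = 4  [line -9·x + -8·y + -52 = 0 ∩ |AB|² = 145/9]
   → A = (-28/3, 4)
3. D_x = -20  [2·signedArea(DAC) = 0 ∩ DE · BA = 284/3]
4. D_y = 16  [2·signedArea(DAC) = 0 ∩ DE · BA = 284/3]
   → D = (-20, 16)

A = (-28/3, 4)
D = (-20, 16)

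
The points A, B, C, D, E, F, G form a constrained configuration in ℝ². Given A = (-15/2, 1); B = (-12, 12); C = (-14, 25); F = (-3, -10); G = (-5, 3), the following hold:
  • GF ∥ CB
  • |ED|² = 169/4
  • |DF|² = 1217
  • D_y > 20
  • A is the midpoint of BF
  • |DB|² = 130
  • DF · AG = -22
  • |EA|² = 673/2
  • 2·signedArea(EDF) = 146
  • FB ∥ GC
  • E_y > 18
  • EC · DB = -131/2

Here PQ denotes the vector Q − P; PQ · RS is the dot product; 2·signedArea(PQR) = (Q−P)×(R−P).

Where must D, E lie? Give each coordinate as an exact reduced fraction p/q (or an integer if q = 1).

D = (-19, 21)
E = (-13, 37/2)

1. D_x = -19  [line -5/2·x + -2·y + -11/2 = 0 ∩ |DB|² = 130]
2. D_y = 21  [line -5/2·x + -2·y + -11/2 = 0 ∩ |DB|² = 130]
   → D = (-19, 21)
3. E_x = -13  [2·signedArea(EDF) = 146 ∩ EC · DB = -131/2]
4. E_y = 37/2  [2·signedArea(EDF) = 146 ∩ EC · DB = -131/2]
   → E = (-13, 37/2)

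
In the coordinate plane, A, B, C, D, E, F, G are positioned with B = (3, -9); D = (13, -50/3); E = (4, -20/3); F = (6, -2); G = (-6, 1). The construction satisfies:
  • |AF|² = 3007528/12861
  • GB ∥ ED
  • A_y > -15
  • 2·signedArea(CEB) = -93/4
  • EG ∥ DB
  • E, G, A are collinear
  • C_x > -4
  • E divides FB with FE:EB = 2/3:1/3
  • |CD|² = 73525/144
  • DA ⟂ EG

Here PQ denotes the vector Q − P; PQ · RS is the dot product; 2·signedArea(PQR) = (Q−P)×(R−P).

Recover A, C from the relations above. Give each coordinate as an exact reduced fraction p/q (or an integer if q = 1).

A = (20716/1429, -63080/4287)
C = (-15/4, -3/2)

1. A_x = 20716/1429  [E, G, A are collinear ∩ DA ⟂ EG]
2. A_y = -63080/4287  [E, G, A are collinear ∩ DA ⟂ EG]
   → A = (20716/1429, -63080/4287)
3. C_x = -15/4  [line 7/3·x + -1·y + 29/4 = 0 ∩ |CD|² = 73525/144]
4. C_y = -3/2  [line 7/3·x + -1·y + 29/4 = 0 ∩ |CD|² = 73525/144]
   → C = (-15/4, -3/2)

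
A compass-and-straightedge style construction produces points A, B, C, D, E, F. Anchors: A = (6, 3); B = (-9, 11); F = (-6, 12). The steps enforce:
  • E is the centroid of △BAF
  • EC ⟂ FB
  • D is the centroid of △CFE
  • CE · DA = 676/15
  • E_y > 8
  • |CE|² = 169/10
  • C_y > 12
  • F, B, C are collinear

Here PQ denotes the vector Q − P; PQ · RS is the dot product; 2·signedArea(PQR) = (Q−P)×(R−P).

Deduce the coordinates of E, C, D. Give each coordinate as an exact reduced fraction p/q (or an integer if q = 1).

1. E_x = -3  [E is the centroid of △BAF]
2. E_y = 26/3  [E is the centroid of △BAF]
   → E = (-3, 26/3)
3. C_x = -43/10  [F, B, C are collinear ∩ EC ⟂ FB]
4. C_y = 377/30  [F, B, C are collinear ∩ EC ⟂ FB]
   → C = (-43/10, 377/30)
5. D_x = -133/30  [D is the centroid of △CFE]
6. D_y = 997/90  [D is the centroid of △CFE]
   → D = (-133/30, 997/90)

C = (-43/10, 377/30)
D = (-133/30, 997/90)
E = (-3, 26/3)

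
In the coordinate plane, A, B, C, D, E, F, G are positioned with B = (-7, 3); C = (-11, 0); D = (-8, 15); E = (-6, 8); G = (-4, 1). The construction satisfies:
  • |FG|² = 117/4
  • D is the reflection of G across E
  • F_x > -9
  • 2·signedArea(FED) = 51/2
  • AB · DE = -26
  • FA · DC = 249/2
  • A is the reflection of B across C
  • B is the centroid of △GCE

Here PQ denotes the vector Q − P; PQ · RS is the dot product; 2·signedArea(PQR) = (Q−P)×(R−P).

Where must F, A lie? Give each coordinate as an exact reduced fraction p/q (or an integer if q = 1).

A = (-15, -3)
F = (-17/2, 4)

1. A_x = -15  [A is the reflection of B across C]
2. A_y = -3  [A is the reflection of B across C]
   → A = (-15, -3)
3. F_x = -17/2  [2·signedArea(FED) = 51/2 ∩ FA · DC = 249/2]
4. F_y = 4  [2·signedArea(FED) = 51/2 ∩ FA · DC = 249/2]
   → F = (-17/2, 4)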